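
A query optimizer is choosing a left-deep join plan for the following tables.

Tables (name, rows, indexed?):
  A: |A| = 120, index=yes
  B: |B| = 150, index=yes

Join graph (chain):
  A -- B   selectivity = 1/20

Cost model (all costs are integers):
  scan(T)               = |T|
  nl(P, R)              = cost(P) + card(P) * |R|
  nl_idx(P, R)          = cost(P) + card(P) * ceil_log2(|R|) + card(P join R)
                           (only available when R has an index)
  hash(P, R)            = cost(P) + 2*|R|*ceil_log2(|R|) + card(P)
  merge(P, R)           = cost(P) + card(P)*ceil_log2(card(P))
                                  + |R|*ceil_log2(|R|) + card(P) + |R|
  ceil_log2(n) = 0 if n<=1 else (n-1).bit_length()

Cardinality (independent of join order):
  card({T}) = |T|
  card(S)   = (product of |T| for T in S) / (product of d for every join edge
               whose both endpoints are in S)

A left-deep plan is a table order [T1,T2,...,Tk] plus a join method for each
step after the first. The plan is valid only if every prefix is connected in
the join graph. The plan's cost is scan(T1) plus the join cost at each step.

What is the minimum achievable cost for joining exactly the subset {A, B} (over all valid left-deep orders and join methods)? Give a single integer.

Selinger DP over subsets of {A,B}:
  {A}: scan cost=120, card=120
  {B}: scan cost=150, card=150
  {AB}: card=900; try (B,nl_idx)→1980, (A,hash)→1980, (A,nl_idx)→2100, (B,merge)→2430, (A,merge)→2460, (B,hash)→2640 …(+2); best=1980 via (B,nl_idx)

1980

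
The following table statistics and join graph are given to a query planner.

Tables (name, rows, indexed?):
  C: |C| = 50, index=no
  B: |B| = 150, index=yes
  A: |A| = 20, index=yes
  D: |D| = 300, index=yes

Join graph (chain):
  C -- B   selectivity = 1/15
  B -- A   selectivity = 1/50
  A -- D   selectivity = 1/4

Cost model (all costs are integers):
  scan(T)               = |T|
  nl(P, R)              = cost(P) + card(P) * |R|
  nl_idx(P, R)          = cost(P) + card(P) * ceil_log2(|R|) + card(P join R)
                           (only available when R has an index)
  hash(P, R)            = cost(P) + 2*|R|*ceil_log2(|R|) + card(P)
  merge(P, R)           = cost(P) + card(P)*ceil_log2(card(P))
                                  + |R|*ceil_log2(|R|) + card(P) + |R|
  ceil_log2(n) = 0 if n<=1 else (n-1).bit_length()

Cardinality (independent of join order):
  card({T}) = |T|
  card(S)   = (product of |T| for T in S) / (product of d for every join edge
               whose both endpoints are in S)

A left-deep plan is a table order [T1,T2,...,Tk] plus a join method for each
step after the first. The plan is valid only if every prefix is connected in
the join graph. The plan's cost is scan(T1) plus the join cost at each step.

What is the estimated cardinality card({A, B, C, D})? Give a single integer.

15000

Tables in S: A(20), B(150), C(50), D(300)
Edges inside S: C-B(d=15), B-A(d=50), A-D(d=4)
numerator = 20 * 150 * 50 * 300 = 45000000
denominator = 15 * 50 * 4 = 3000
card(S) = 45000000 / 3000 = 15000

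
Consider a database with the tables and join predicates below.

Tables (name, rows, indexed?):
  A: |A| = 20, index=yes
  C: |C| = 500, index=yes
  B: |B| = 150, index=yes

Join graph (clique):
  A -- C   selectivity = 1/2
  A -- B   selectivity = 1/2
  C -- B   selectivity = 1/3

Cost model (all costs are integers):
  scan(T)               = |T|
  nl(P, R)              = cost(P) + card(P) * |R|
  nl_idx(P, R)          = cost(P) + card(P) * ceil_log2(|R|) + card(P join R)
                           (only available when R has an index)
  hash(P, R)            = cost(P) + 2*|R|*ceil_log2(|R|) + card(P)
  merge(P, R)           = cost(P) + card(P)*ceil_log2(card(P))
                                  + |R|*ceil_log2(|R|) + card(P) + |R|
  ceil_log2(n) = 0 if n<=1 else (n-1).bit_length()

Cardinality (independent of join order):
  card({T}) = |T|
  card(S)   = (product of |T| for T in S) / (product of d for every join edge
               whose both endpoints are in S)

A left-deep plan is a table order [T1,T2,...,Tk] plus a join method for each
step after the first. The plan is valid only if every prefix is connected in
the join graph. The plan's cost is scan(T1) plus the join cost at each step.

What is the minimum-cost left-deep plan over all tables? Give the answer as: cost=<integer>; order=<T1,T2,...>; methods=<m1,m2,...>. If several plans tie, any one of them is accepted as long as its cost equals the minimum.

Selinger DP (subsets sized 1..n):
  {A}: scan cost=20, card=20
  {C}: scan cost=500, card=500
  {B}: scan cost=150, card=150
  {AC}: card=5000; try (A,hash)→1200, (C,merge)→5140, (C,nl_idx)→5200, (A,merge)→5620, (A,nl_idx)→8000, (C,hash)→9040 …(+2); best=1200 via (A,hash)
  {AB}: card=1500; try (A,hash)→500, (B,merge)→1490, (A,merge)→1620, (B,nl_idx)→1680, (A,nl_idx)→2400, (B,hash)→2440 …(+2); best=500 via (A,hash)
  {BC}: card=25000; try (B,hash)→3400, (C,merge)→6500, (B,merge)→6850, (C,hash)→9300, (C,nl_idx)→26500, (B,nl_idx)→29500 …(+2); best=3400 via (B,hash)
  {ABC}: card=125000; try (B,hash)→8600, (C,hash)→11000, (C,merge)→23500, (A,hash)→28600, (B,merge)→72550, (C,nl_idx)→139000 …(+6); best=8600 via (B,hash)

cost=8600; order=C,A,B; methods=hash,hash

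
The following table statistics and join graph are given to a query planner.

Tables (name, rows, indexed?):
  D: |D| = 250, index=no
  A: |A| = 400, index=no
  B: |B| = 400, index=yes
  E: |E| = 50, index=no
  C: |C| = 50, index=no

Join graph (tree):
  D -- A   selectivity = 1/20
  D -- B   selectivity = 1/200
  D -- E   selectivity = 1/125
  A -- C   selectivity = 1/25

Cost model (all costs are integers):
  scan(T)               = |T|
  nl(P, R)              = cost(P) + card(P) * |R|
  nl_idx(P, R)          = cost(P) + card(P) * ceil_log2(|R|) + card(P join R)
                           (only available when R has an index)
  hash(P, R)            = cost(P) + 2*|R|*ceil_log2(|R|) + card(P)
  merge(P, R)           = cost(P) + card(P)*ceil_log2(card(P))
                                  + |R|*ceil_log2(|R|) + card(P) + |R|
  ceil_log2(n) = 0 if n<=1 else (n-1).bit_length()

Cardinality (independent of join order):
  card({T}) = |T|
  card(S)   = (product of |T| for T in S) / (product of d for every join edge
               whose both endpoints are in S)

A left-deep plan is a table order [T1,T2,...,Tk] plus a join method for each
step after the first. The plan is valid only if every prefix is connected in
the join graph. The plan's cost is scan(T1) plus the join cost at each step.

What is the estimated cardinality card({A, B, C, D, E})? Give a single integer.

8000

Tables in S: A(400), B(400), C(50), D(250), E(50)
Edges inside S: D-A(d=20), D-B(d=200), D-E(d=125), A-C(d=25)
numerator = 400 * 400 * 50 * 250 * 50 = 100000000000
denominator = 20 * 200 * 125 * 25 = 12500000
card(S) = 100000000000 / 12500000 = 8000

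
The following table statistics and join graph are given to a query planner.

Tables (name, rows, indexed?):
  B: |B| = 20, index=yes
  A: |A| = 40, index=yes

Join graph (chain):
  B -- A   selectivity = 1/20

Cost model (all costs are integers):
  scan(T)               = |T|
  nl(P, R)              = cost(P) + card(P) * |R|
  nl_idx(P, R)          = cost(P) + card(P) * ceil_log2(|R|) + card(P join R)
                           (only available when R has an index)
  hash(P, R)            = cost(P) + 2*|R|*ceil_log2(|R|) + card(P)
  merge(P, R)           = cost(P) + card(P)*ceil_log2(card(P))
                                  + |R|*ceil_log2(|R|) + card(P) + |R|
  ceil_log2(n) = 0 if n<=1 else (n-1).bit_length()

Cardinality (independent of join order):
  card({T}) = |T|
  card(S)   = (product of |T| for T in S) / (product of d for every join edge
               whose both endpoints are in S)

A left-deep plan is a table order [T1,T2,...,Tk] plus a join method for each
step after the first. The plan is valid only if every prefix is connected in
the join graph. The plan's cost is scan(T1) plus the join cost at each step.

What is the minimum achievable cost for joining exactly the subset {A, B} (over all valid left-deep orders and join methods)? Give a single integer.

Selinger DP over subsets of {A,B}:
  {B}: scan cost=20, card=20
  {A}: scan cost=40, card=40
  {AB}: card=40; try (A,nl_idx)→180, (B,hash)→280, (B,nl_idx)→280, (A,merge)→420, (B,merge)→440, (A,hash)→520 …(+2); best=180 via (A,nl_idx)

180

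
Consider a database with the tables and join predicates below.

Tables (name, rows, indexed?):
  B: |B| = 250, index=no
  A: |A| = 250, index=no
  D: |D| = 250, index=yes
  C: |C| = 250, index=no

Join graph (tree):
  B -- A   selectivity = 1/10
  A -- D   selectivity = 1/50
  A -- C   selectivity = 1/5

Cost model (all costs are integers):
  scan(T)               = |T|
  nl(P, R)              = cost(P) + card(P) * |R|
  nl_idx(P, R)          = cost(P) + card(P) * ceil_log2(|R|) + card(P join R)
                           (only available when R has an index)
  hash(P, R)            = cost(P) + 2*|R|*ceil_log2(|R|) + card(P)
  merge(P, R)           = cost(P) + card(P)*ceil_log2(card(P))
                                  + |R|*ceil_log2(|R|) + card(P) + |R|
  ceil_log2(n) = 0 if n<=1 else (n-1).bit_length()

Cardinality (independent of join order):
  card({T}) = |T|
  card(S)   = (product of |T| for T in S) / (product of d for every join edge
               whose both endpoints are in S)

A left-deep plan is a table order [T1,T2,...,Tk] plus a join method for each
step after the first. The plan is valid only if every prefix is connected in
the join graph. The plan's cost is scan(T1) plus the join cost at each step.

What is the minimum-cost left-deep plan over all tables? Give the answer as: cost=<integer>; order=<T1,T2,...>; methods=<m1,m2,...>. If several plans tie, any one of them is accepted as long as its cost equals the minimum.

cost=44000; order=A,D,B,C; methods=nl_idx,hash,hash

Selinger DP (subsets sized 1..n):
  {B}: scan cost=250, card=250
  {A}: scan cost=250, card=250
  {D}: scan cost=250, card=250
  {C}: scan cost=250, card=250
  {AB}: card=6250; try (B,hash)→4500, (A,hash)→4500, (B,merge)→4750, (A,merge)→4750, (B,nl)→62750, (A,nl)→62750; best=4500 via (B,hash)
  {AD}: card=1250; try (D,nl_idx)→3500, (D,hash)→4500, (A,hash)→4500, (D,merge)→4750, (A,merge)→4750, (D,nl)→62750 …(+1); best=3500 via (D,nl_idx)
  {AC}: card=12500; try (C,hash)→4500, (A,hash)→4500, (C,merge)→4750, (A,merge)→4750, (C,nl)→62750, (A,nl)→62750; best=4500 via (C,hash)
  {ABD}: card=31250; try (B,hash)→8750, (D,hash)→14750, (B,merge)→20750, (D,nl_idx)→85750, (D,merge)→94250, (B,nl)→316000 …(+1); best=8750 via (B,hash)
  {ABC}: card=312500; try (C,hash)→14750, (B,hash)→21000, (C,merge)→94250, (B,merge)→194250, (C,nl)→1567000, (B,nl)→3129500; best=14750 via (C,hash)
  {ACD}: card=62500; try (C,hash)→8750, (C,merge)→20750, (D,hash)→21000, (D,nl_idx)→167000, (D,merge)→194250, (C,nl)→316000 …(+1); best=8750 via (C,hash)
  {ABCD}: card=1562500; try (C,hash)→44000, (B,hash)→75250, (D,hash)→331250, (C,merge)→511000, (B,merge)→1073500, (D,nl_idx)→4077250 …(+4); best=44000 via (C,hash)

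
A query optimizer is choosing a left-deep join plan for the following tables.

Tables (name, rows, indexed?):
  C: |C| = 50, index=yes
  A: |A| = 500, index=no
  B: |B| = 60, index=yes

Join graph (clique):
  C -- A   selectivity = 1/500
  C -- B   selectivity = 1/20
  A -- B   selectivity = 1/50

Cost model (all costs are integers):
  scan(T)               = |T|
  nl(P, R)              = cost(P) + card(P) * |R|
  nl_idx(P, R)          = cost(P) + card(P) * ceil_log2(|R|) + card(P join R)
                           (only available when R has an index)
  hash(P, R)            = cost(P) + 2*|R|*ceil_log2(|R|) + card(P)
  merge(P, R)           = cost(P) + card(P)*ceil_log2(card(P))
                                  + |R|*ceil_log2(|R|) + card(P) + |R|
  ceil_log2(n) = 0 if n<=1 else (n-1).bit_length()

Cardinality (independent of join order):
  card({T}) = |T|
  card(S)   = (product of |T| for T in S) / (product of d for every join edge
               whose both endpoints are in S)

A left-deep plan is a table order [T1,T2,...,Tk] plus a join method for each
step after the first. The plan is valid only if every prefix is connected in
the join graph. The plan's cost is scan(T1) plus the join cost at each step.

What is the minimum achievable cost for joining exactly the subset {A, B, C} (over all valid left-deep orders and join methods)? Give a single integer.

Selinger DP over subsets of {A,B,C}:
  {C}: scan cost=50, card=50
  {A}: scan cost=500, card=500
  {B}: scan cost=60, card=60
  {AC}: card=50; try (C,hash)→1600, (C,nl_idx)→3550, (A,merge)→5400, (C,merge)→5850, (A,hash)→9100, (A,nl)→25050 …(+1); best=1600 via (C,hash)
  {BC}: card=150; try (B,nl_idx)→500, (C,nl_idx)→570, (C,hash)→720, (B,hash)→820, (B,merge)→820, (C,merge)→830 …(+2); best=500 via (B,nl_idx)
  {AB}: card=600; try (B,hash)→1720, (B,nl_idx)→4100, (A,merge)→5480, (B,merge)→5920, (A,hash)→9120, (A,nl)→30060 …(+1); best=1720 via (B,hash)
  {ABC}: card=3; try (B,nl_idx)→1903, (B,hash)→2370, (B,merge)→2370, (C,hash)→2920, (B,nl)→4600, (C,nl_idx)→5323 …(+5); best=1903 via (B,nl_idx)

1903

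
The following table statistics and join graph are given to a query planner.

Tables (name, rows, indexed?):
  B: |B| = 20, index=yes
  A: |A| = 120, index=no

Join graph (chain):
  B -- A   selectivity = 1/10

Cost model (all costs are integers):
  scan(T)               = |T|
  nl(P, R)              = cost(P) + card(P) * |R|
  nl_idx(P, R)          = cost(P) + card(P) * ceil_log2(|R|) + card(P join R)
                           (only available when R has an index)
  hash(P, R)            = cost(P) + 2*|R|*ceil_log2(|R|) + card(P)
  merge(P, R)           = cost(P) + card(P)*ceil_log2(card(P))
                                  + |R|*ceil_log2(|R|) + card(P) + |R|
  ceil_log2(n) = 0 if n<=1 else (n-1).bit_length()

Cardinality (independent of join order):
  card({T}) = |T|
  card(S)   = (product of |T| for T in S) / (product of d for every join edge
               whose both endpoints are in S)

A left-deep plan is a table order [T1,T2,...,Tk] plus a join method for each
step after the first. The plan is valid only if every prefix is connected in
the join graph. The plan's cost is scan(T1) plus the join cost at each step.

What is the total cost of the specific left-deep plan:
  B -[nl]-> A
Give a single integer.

2420

step 1: scan B: cost=20, card=20
step 2: join A via nl
    card(P join A) = 20*120/(10) = 240
    cost = 20 + 20*120 = 2420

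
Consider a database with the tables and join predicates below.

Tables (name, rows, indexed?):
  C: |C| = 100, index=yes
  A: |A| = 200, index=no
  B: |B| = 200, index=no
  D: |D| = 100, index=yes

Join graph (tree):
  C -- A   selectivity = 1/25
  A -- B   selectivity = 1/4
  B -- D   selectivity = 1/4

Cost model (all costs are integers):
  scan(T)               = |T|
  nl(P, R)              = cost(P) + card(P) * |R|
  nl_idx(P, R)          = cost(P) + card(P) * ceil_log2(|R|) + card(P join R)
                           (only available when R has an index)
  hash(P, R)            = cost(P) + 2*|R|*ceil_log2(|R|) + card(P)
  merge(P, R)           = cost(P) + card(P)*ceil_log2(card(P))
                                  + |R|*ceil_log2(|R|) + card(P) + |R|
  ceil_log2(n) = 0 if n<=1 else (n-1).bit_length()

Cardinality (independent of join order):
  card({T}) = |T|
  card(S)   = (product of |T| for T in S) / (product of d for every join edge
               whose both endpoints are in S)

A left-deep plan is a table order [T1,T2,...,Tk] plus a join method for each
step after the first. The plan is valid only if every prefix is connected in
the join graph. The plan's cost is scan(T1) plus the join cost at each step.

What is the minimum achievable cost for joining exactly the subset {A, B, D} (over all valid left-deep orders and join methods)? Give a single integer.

10000

Selinger DP over subsets of {A,B,D}:
  {A}: scan cost=200, card=200
  {B}: scan cost=200, card=200
  {D}: scan cost=100, card=100
  {AB}: card=10000; try (B,hash)→3600, (A,hash)→3600, (B,merge)→3800, (A,merge)→3800, (B,nl)→40200, (A,nl)→40200; best=3600 via (B,hash)
  {BD}: card=5000; try (D,hash)→1800, (B,merge)→2700, (D,merge)→2800, (B,hash)→3400, (D,nl_idx)→6600, (B,nl)→20100 …(+1); best=1800 via (D,hash)
  {ABD}: card=250000; try (A,hash)→10000, (D,hash)→15000, (A,merge)→73600, (D,merge)→154400, (D,nl_idx)→323600, (A,nl)→1001800 …(+1); best=10000 via (A,hash)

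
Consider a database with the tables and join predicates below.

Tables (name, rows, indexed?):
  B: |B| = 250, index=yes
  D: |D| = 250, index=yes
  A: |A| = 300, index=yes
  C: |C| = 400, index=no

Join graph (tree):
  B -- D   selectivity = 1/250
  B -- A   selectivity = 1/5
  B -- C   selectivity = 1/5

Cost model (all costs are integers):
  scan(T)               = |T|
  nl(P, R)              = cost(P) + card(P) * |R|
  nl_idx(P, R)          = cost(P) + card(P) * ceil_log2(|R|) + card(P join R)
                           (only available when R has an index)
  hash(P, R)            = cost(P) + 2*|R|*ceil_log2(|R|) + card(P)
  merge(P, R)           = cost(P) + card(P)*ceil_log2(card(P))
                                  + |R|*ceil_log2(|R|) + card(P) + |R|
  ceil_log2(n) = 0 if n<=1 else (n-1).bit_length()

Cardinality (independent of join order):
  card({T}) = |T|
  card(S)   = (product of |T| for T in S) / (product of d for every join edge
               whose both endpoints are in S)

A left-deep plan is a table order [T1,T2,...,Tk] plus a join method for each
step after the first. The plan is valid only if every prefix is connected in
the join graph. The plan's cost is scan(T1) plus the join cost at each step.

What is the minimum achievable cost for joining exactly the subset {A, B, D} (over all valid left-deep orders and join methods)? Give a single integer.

Selinger DP over subsets of {A,B,D}:
  {B}: scan cost=250, card=250
  {D}: scan cost=250, card=250
  {A}: scan cost=300, card=300
  {BD}: card=250; try (D,nl_idx)→2500, (B,nl_idx)→2500, (D,hash)→4500, (B,hash)→4500, (D,merge)→4750, (B,merge)→4750 …(+2); best=2500 via (D,nl_idx)
  {AB}: card=15000; try (B,hash)→4600, (A,merge)→5500, (B,merge)→5550, (A,hash)→5900, (A,nl_idx)→17500, (B,nl_idx)→17700 …(+2); best=4600 via (B,hash)
  {ABD}: card=15000; try (A,merge)→7750, (A,hash)→8150, (A,nl_idx)→19750, (D,hash)→23600, (A,nl)→77500, (D,nl_idx)→139600 …(+2); best=7750 via (A,merge)

7750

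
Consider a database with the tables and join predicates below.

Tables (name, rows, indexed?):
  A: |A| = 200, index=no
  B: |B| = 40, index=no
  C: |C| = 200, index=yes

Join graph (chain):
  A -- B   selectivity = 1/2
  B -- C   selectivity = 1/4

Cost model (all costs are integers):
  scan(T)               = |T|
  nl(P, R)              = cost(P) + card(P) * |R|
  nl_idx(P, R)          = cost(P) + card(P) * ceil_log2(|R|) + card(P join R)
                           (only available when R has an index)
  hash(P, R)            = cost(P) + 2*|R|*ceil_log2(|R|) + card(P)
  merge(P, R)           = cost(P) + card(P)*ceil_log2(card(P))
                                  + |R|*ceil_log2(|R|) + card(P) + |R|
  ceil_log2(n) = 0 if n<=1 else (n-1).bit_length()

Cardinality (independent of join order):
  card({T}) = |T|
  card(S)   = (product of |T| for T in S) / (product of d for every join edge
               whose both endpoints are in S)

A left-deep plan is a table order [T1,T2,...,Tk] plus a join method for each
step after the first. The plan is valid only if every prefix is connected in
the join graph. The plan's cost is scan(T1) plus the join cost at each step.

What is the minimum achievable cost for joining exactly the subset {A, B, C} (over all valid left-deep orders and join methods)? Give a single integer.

Selinger DP over subsets of {A,B,C}:
  {A}: scan cost=200, card=200
  {B}: scan cost=40, card=40
  {C}: scan cost=200, card=200
  {AB}: card=4000; try (B,hash)→880, (A,merge)→2120, (B,merge)→2280, (A,hash)→3280, (A,nl)→8040, (B,nl)→8200; best=880 via (B,hash)
  {BC}: card=2000; try (B,hash)→880, (C,merge)→2120, (B,merge)→2280, (C,nl_idx)→2360, (C,hash)→3280, (C,nl)→8040 …(+1); best=880 via (B,hash)
  {ABC}: card=200000; try (A,hash)→6080, (C,hash)→8080, (A,merge)→26680, (C,merge)→54680, (C,nl_idx)→232880, (A,nl)→400880 …(+1); best=6080 via (A,hash)

6080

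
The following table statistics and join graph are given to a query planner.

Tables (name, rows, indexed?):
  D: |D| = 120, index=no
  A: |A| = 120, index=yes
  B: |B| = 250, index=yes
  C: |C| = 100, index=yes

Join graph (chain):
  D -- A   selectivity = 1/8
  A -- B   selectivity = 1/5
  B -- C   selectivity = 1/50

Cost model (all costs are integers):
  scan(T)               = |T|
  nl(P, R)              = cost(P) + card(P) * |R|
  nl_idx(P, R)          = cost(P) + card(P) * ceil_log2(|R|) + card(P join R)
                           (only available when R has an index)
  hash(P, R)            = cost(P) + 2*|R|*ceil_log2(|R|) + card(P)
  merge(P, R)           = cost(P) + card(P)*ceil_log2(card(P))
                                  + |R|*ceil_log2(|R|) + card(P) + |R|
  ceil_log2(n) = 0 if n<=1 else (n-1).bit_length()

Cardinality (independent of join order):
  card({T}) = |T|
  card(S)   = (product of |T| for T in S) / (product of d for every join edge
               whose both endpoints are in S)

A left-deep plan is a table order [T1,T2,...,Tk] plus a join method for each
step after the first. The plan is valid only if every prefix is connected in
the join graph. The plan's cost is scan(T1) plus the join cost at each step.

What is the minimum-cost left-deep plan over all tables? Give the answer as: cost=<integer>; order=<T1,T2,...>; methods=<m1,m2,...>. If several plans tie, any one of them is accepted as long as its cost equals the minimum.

cost=17260; order=C,B,A,D; methods=nl_idx,hash,hash

Selinger DP (subsets sized 1..n):
  {D}: scan cost=120, card=120
  {A}: scan cost=120, card=120
  {B}: scan cost=250, card=250
  {C}: scan cost=100, card=100
  {AD}: card=1800; try (D,hash)→1920, (A,hash)→1920, (D,merge)→2040, (A,merge)→2040, (A,nl_idx)→2760, (D,nl)→14520 …(+1); best=1920 via (D,hash)
  {AB}: card=6000; try (A,hash)→2180, (B,merge)→3330, (A,merge)→3460, (B,hash)→4240, (B,nl_idx)→7080, (A,nl_idx)→8000 …(+2); best=2180 via (A,hash)
  {BC}: card=500; try (B,nl_idx)→1400, (C,hash)→1900, (C,nl_idx)→2500, (B,merge)→3150, (C,merge)→3300, (B,hash)→4200 …(+2); best=1400 via (B,nl_idx)
  {ABD}: card=90000; try (B,hash)→7720, (D,hash)→9860, (B,merge)→25770, (D,merge)→87140, (B,nl_idx)→106320, (B,nl)→451920 …(+1); best=7720 via (B,hash)
  {ABC}: card=12000; try (A,hash)→3580, (A,merge)→7360, (C,hash)→9580, (A,nl_idx)→16900, (C,nl_idx)→56180, (A,nl)→61400 …(+2); best=3580 via (A,hash)
  {ABCD}: card=180000; try (D,hash)→17260, (C,hash)→99120, (D,merge)→184540, (C,nl_idx)→817720, (D,nl)→1443580, (C,merge)→1628520 …(+1); best=17260 via (D,hash)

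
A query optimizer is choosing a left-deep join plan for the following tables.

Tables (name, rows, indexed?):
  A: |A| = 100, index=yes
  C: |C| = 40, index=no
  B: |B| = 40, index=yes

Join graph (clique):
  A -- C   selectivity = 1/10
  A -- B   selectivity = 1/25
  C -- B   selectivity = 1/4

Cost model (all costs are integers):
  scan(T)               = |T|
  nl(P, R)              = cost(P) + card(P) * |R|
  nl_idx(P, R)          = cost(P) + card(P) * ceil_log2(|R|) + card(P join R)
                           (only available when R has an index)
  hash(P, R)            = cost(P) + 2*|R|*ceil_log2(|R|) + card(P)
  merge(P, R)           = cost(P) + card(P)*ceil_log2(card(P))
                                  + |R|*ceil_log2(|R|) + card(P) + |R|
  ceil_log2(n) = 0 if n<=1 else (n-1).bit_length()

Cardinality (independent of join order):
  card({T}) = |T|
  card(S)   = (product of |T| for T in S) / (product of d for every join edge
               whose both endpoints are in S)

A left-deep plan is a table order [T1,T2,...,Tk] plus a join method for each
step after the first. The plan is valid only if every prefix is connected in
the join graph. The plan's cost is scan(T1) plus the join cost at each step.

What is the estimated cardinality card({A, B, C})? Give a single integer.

Tables in S: A(100), B(40), C(40)
Edges inside S: A-C(d=10), A-B(d=25), C-B(d=4)
numerator = 100 * 40 * 40 = 160000
denominator = 10 * 25 * 4 = 1000
card(S) = 160000 / 1000 = 160

160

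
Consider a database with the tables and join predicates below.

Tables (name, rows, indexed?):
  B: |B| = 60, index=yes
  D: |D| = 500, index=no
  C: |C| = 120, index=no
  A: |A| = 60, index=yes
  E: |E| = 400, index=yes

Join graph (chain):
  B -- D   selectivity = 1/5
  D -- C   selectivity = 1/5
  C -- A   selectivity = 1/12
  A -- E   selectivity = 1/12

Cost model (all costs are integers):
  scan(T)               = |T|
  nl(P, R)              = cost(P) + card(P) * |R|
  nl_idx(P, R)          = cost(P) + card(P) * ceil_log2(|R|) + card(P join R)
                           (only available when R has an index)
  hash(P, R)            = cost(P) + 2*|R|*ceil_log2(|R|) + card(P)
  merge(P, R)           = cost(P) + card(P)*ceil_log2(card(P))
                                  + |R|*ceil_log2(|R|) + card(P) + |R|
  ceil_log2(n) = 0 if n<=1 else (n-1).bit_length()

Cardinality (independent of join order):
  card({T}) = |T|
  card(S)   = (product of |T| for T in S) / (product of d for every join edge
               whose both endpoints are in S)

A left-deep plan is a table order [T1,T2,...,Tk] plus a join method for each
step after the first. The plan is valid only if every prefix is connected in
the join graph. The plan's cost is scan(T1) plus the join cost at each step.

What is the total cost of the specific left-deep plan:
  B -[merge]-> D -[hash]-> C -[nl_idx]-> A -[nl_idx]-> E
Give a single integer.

32077160

step 1: scan B: cost=60, card=60
step 2: join D via merge
    card(P join D) = 60*500/(5) = 6000
    cost = 60 + 60*6 + 500*9 + 60 + 500 = 5480
step 3: join C via hash
    card(P join C) = 6000*120/(5) = 144000
    cost = 5480 + 2*120*7 + 6000 = 13160
step 4: join A via nl_idx
    card(P join A) = 144000*60/(12) = 720000
    cost = 13160 + 144000*6 + 720000 = 1597160
step 5: join E via nl_idx
    card(P join E) = 720000*400/(12) = 24000000
    cost = 1597160 + 720000*9 + 24000000 = 32077160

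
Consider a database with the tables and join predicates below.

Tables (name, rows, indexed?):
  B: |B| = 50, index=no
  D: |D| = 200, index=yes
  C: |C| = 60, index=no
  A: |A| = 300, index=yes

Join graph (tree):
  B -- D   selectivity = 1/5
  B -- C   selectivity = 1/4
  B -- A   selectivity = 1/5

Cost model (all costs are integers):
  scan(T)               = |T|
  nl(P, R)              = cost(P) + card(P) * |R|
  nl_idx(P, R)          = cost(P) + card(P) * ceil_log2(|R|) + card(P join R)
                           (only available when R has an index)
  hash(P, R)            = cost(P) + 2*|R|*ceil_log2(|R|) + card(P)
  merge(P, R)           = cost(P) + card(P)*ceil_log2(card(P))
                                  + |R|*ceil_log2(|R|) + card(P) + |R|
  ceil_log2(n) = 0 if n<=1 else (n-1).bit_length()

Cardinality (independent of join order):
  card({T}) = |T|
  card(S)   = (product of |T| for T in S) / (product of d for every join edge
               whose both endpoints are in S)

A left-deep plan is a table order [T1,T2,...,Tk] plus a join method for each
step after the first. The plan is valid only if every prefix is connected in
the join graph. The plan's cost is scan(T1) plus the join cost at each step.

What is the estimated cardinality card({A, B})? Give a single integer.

Tables in S: A(300), B(50)
Edges inside S: B-A(d=5)
numerator = 300 * 50 = 15000
denominator = 5 = 5
card(S) = 15000 / 5 = 3000

3000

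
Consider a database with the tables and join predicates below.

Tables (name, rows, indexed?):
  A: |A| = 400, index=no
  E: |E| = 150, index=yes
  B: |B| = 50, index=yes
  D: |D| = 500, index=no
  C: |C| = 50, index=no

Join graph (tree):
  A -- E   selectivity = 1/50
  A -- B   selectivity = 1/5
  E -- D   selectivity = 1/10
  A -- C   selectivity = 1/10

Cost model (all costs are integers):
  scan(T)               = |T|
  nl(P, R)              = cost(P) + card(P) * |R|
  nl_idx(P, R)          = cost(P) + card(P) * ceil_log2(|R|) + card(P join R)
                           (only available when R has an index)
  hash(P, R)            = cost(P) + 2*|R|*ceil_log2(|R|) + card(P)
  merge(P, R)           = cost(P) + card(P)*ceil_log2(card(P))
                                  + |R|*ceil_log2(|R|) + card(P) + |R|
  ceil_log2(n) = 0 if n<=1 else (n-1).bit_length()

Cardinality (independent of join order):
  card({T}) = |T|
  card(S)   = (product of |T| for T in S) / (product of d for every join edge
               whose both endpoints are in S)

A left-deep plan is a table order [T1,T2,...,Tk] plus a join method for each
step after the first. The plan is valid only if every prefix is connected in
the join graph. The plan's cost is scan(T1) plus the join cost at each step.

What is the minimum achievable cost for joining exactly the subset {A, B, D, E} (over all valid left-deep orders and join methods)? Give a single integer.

26000

Selinger DP over subsets of {A,B,D,E}:
  {A}: scan cost=400, card=400
  {E}: scan cost=150, card=150
  {B}: scan cost=50, card=50
  {D}: scan cost=500, card=500
  {AE}: card=1200; try (E,hash)→3200, (E,nl_idx)→4800, (A,merge)→5500, (E,merge)→5750, (A,hash)→7500, (A,nl)→60150 …(+1); best=3200 via (E,hash)
  {AB}: card=4000; try (B,hash)→1400, (A,merge)→4400, (B,merge)→4750, (B,nl_idx)→6800, (A,hash)→7300, (A,nl)→20050 …(+1); best=1400 via (B,hash)
  {DE}: card=7500; try (E,hash)→3400, (D,merge)→6500, (E,merge)→6850, (D,hash)→9300, (E,nl_idx)→12000, (D,nl)→75150 …(+1); best=3400 via (E,hash)
  {ABE}: card=12000; try (B,hash)→5000, (E,hash)→7800, (B,merge)→17950, (B,nl_idx)→22400, (E,nl_idx)→45400, (E,merge)→54750 …(+2); best=5000 via (B,hash)
  {ADE}: card=60000; try (D,hash)→13400, (A,hash)→18100, (D,merge)→22600, (A,merge)→112400, (D,nl)→603200, (A,nl)→3003400; best=13400 via (D,hash)
  {ABDE}: card=600000; try (D,hash)→26000, (B,hash)→74000, (D,merge)→190000, (B,nl_idx)→973400, (B,merge)→1033750, (B,nl)→3013400 …(+1); best=26000 via (D,hash)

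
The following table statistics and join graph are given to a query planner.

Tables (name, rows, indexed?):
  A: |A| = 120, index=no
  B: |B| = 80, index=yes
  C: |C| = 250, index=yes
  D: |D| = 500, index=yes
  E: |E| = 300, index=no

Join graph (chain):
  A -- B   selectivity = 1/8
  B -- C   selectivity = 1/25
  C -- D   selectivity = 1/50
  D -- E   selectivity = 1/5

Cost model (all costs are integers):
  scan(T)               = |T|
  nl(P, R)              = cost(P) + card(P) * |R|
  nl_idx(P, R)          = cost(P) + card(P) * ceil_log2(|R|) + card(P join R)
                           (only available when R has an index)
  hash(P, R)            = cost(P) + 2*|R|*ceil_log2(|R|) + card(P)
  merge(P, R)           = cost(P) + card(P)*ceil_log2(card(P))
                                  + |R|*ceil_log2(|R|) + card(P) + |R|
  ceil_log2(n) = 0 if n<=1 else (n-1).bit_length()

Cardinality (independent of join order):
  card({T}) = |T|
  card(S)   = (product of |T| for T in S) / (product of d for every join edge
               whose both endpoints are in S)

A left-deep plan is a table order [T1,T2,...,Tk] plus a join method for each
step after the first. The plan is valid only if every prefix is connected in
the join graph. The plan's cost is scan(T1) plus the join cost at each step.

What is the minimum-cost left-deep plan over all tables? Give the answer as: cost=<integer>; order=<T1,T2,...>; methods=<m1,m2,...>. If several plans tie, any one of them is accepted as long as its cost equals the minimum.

Selinger DP (subsets sized 1..n):
  {A}: scan cost=120, card=120
  {B}: scan cost=80, card=80
  {C}: scan cost=250, card=250
  {D}: scan cost=500, card=500
  {E}: scan cost=300, card=300
  {AB}: card=1200; try (B,hash)→1360, (A,merge)→1680, (B,merge)→1720, (A,hash)→1840, (B,nl_idx)→2160, (A,nl)→9680 …(+1); best=1360 via (B,hash)
  {BC}: card=800; try (C,nl_idx)→1520, (B,hash)→1620, (B,nl_idx)→2800, (C,merge)→2970, (B,merge)→3140, (C,hash)→4160 …(+2); best=1520 via (C,nl_idx)
  {CD}: card=2500; try (D,nl_idx)→5000, (C,hash)→5000, (C,nl_idx)→7000, (D,merge)→7500, (C,merge)→7750, (D,hash)→9500 …(+2); best=5000 via (D,nl_idx)
  {DE}: card=30000; try (E,hash)→6400, (D,merge)→8300, (E,merge)→8500, (D,hash)→9600, (D,nl_idx)→33000, (D,nl)→150300 …(+1); best=6400 via (E,hash)
  {ABC}: card=12000; try (A,hash)→4000, (C,hash)→6560, (A,merge)→11280, (C,merge)→18010, (C,nl_idx)→22960, (A,nl)→97520 …(+1); best=4000 via (A,hash)
  {BCD}: card=8000; try (B,hash)→8620, (D,hash)→11320, (D,merge)→15320, (D,nl_idx)→16720, (B,nl_idx)→30500, (B,merge)→38140 …(+2); best=8620 via (B,hash)
  {CDE}: card=150000; try (E,hash)→12900, (C,hash)→40400, (E,merge)→40500, (C,nl_idx)→396400, (C,merge)→488650, (E,nl)→755000 …(+1); best=12900 via (E,hash)
  {ABCD}: card=120000; try (A,hash)→18300, (D,hash)→25000, (A,merge)→121580, (D,merge)→189000, (D,nl_idx)→232000, (A,nl)→968620 …(+1); best=18300 via (A,hash)
  {BCDE}: card=480000; try (E,hash)→22020, (E,merge)→123620, (B,hash)→164020, (B,nl_idx)→1542900, (E,nl)→2408620, (B,merge)→2863540 …(+1); best=22020 via (E,hash)
  {ABCDE}: card=7200000; try (E,hash)→143700, (A,hash)→503700, (E,merge)→2181300, (A,merge)→9622980, (E,nl)→36018300, (A,nl)→57622020; best=143700 via (E,hash)

cost=143700; order=C,D,B,A,E; methods=nl_idx,hash,hash,hash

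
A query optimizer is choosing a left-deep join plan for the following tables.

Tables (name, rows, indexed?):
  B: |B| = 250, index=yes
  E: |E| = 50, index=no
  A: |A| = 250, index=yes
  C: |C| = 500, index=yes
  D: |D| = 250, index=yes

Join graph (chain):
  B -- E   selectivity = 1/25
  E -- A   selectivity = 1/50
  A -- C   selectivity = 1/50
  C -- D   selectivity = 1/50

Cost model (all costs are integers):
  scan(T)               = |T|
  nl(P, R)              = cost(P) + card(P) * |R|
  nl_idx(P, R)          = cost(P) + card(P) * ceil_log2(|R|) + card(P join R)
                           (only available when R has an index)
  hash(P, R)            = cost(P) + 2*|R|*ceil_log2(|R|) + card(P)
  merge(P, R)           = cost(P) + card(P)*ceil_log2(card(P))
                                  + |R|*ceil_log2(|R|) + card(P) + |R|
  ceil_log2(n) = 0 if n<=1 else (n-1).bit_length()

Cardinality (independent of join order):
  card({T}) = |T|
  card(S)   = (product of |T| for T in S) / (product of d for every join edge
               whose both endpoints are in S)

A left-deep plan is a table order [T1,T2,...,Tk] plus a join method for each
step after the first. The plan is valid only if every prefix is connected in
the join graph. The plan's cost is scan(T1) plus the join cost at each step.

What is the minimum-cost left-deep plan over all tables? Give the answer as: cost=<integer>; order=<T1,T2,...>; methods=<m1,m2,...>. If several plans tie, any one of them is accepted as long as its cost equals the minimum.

Selinger DP (subsets sized 1..n):
  {B}: scan cost=250, card=250
  {E}: scan cost=50, card=50
  {A}: scan cost=250, card=250
  {C}: scan cost=500, card=500
  {D}: scan cost=250, card=250
  {BE}: card=500; try (B,nl_idx)→950, (E,hash)→1100, (B,merge)→2650, (E,merge)→2850, (B,hash)→4100, (B,nl)→12550 …(+1); best=950 via (B,nl_idx)
  {AE}: card=250; try (A,nl_idx)→700, (E,hash)→1100, (A,merge)→2650, (E,merge)→2850, (A,hash)→4100, (A,nl)→12550 …(+1); best=700 via (A,nl_idx)
  {AC}: card=2500; try (C,nl_idx)→5000, (A,hash)→5000, (A,nl_idx)→7000, (C,merge)→7500, (A,merge)→7750, (C,hash)→9500 …(+2); best=5000 via (C,nl_idx)
  {CD}: card=2500; try (D,hash)→5000, (C,nl_idx)→5000, (D,nl_idx)→7000, (C,merge)→7500, (D,merge)→7750, (C,hash)→9500 …(+2); best=5000 via (D,hash)
  {ABE}: card=2500; try (B,hash)→4950, (B,merge)→5200, (B,nl_idx)→5200, (A,hash)→5450, (A,nl_idx)→7450, (A,merge)→8200 …(+2); best=4950 via (B,hash)
  {ACE}: card=2500; try (C,nl_idx)→5450, (C,merge)→7950, (E,hash)→8100, (C,hash)→9950, (E,merge)→37850, (C,nl)→125700 …(+1); best=5450 via (C,nl_idx)
  {ACD}: card=12500; try (D,hash)→11500, (A,hash)→11500, (D,nl_idx)→37500, (A,nl_idx)→37500, (D,merge)→39750, (A,merge)→39750 …(+2); best=11500 via (D,hash)
  {ABCE}: card=25000; try (B,hash)→11950, (C,hash)→16450, (B,merge)→40200, (C,merge)→42450, (B,nl_idx)→50450, (C,nl_idx)→52450 …(+2); best=11950 via (B,hash)
  {ACDE}: card=12500; try (D,hash)→11950, (E,hash)→24600, (D,nl_idx)→37950, (D,merge)→40200, (E,merge)→199350, (D,nl)→630450 …(+1); best=11950 via (D,hash)
  {ABCDE}: card=125000; try (B,hash)→28450, (D,hash)→40950, (B,merge)→201700, (B,nl_idx)→236950, (D,nl_idx)→336950, (D,merge)→414200 …(+2); best=28450 via (B,hash)

cost=28450; order=E,A,C,D,B; methods=nl_idx,nl_idx,hash,hash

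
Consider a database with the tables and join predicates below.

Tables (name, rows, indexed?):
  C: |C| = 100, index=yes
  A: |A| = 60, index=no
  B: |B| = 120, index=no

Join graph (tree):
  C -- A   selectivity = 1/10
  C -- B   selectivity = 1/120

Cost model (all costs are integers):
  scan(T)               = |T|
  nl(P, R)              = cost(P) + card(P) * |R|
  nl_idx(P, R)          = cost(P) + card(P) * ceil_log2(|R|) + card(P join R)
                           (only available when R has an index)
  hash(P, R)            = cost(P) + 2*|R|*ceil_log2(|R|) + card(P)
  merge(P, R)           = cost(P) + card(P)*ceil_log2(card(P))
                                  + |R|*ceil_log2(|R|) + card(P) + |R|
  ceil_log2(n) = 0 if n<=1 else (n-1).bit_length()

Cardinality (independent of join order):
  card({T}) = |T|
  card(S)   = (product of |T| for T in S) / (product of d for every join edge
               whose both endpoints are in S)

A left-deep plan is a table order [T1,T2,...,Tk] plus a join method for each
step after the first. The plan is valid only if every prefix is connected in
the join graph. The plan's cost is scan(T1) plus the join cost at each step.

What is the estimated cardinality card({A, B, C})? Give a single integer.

Tables in S: A(60), B(120), C(100)
Edges inside S: C-A(d=10), C-B(d=120)
numerator = 60 * 120 * 100 = 720000
denominator = 10 * 120 = 1200
card(S) = 720000 / 1200 = 600

600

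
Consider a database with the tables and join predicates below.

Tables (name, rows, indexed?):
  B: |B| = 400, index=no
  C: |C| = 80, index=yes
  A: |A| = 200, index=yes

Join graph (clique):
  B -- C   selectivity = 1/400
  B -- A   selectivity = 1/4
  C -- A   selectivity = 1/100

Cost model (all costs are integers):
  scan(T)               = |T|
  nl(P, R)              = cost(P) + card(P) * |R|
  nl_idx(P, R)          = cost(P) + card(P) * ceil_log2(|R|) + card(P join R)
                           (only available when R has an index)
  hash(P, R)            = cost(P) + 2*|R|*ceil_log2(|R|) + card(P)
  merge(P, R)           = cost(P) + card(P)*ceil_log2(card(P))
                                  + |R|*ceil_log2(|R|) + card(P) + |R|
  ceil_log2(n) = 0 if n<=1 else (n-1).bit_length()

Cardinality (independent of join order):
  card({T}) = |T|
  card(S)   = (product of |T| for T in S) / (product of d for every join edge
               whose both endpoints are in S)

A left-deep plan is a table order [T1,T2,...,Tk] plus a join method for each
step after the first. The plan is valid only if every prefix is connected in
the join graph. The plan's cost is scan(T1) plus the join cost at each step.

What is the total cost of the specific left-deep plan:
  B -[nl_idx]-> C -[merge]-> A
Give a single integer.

5720

step 1: scan B: cost=400, card=400
step 2: join C via nl_idx
    card(P join C) = 400*80/(400) = 80
    cost = 400 + 400*7 + 80 = 3280
step 3: join A via merge
    card(P join A) = 80*200/(4*100) = 40
    cost = 3280 + 80*7 + 200*8 + 80 + 200 = 5720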